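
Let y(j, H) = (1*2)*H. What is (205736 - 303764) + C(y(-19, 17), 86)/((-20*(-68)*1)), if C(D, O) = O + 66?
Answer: -16664741/170 ≈ -98028.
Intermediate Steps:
y(j, H) = 2*H
C(D, O) = 66 + O
(205736 - 303764) + C(y(-19, 17), 86)/((-20*(-68)*1)) = (205736 - 303764) + (66 + 86)/((-20*(-68)*1)) = -98028 + 152/((1360*1)) = -98028 + 152/1360 = -98028 + 152*(1/1360) = -98028 + 19/170 = -16664741/170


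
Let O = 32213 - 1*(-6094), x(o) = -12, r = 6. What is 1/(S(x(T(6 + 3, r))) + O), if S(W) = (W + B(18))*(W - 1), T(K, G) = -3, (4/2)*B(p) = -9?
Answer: 2/77043 ≈ 2.5960e-5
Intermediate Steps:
B(p) = -9/2 (B(p) = (½)*(-9) = -9/2)
S(W) = (-1 + W)*(-9/2 + W) (S(W) = (W - 9/2)*(W - 1) = (-9/2 + W)*(-1 + W) = (-1 + W)*(-9/2 + W))
O = 38307 (O = 32213 + 6094 = 38307)
1/(S(x(T(6 + 3, r))) + O) = 1/((9/2 + (-12)² - 11/2*(-12)) + 38307) = 1/((9/2 + 144 + 66) + 38307) = 1/(429/2 + 38307) = 1/(77043/2) = 2/77043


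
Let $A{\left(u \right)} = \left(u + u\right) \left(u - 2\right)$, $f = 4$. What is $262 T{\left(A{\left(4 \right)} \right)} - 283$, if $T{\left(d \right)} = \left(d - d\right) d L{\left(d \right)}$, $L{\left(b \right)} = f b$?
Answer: $-283$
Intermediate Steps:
$L{\left(b \right)} = 4 b$
$A{\left(u \right)} = 2 u \left(-2 + u\right)$
$T{\left(d \right)} = 0$ ($T{\left(d \right)} = \left(d - d\right) d 4 d = 0 \cdot 4 d^{2} = 0$)
$262 T{\left(A{\left(4 \right)} \right)} - 283 = 262 \cdot 0 - 283 = 0 - 283 = -283$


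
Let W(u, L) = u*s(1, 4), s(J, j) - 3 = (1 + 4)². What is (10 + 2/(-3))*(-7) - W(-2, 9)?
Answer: -28/3 ≈ -9.3333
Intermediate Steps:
s(J, j) = 28 (s(J, j) = 3 + (1 + 4)² = 3 + 5² = 3 + 25 = 28)
W(u, L) = 28*u (W(u, L) = u*28 = 28*u)
(10 + 2/(-3))*(-7) - W(-2, 9) = (10 + 2/(-3))*(-7) - 28*(-2) = (10 + 2*(-⅓))*(-7) - 1*(-56) = (10 - ⅔)*(-7) + 56 = (28/3)*(-7) + 56 = -196/3 + 56 = -28/3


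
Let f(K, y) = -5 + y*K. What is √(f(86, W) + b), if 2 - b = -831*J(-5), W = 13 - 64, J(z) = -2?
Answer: I*√6051 ≈ 77.788*I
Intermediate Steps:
W = -51
f(K, y) = -5 + K*y
b = -1660 (b = 2 - (-831)*(-2) = 2 - 1*1662 = 2 - 1662 = -1660)
√(f(86, W) + b) = √((-5 + 86*(-51)) - 1660) = √((-5 - 4386) - 1660) = √(-4391 - 1660) = √(-6051) = I*√6051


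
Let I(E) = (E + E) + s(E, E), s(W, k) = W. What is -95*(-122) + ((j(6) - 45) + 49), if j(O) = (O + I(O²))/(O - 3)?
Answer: 11632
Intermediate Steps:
I(E) = 3*E (I(E) = (E + E) + E = 2*E + E = 3*E)
j(O) = (O + 3*O²)/(-3 + O) (j(O) = (O + 3*O²)/(O - 3) = (O + 3*O²)/(-3 + O))
-95*(-122) + ((j(6) - 45) + 49) = -95*(-122) + ((6*(1 + 3*6)/(-3 + 6) - 45) + 49) = 11590 + ((6*(1 + 18)/3 - 45) + 49) = 11590 + ((6*(⅓)*19 - 45) + 49) = 11590 + ((38 - 45) + 49) = 11590 + (-7 + 49) = 11590 + 42 = 11632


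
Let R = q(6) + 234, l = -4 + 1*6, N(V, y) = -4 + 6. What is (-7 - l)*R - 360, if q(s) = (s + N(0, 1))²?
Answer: -3042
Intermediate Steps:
N(V, y) = 2
l = 2 (l = -4 + 6 = 2)
q(s) = (2 + s)² (q(s) = (s + 2)² = (2 + s)²)
R = 298 (R = (2 + 6)² + 234 = 8² + 234 = 64 + 234 = 298)
(-7 - l)*R - 360 = (-7 - 1*2)*298 - 360 = (-7 - 2)*298 - 360 = -9*298 - 360 = -2682 - 360 = -3042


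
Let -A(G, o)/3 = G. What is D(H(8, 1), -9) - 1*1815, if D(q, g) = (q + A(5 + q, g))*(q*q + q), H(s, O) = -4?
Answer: -1899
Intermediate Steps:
A(G, o) = -3*G
D(q, g) = (-15 - 2*q)*(q + q²) (D(q, g) = (q - 3*(5 + q))*(q*q + q) = (q + (-15 - 3*q))*(q² + q) = (-15 - 2*q)*(q + q²))
D(H(8, 1), -9) - 1*1815 = -4*(-15 - 17*(-4) - 2*(-4)²) - 1*1815 = -4*(-15 + 68 - 2*16) - 1815 = -4*(-15 + 68 - 32) - 1815 = -4*21 - 1815 = -84 - 1815 = -1899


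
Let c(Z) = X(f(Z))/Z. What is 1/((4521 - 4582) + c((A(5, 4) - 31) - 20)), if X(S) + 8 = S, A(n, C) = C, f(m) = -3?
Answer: -47/2856 ≈ -0.016457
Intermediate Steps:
X(S) = -8 + S
c(Z) = -11/Z (c(Z) = (-8 - 3)/Z = -11/Z)
1/((4521 - 4582) + c((A(5, 4) - 31) - 20)) = 1/((4521 - 4582) - 11/((4 - 31) - 20)) = 1/(-61 - 11/(-27 - 20)) = 1/(-61 - 11/(-47)) = 1/(-61 - 11*(-1/47)) = 1/(-61 + 11/47) = 1/(-2856/47) = -47/2856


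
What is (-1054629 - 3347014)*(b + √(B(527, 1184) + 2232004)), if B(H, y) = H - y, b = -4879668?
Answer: 21478556494524 - 4401643*√2231347 ≈ 2.1472e+13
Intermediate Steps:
(-1054629 - 3347014)*(b + √(B(527, 1184) + 2232004)) = (-1054629 - 3347014)*(-4879668 + √((527 - 1*1184) + 2232004)) = -4401643*(-4879668 + √((527 - 1184) + 2232004)) = -4401643*(-4879668 + √(-657 + 2232004)) = -4401643*(-4879668 + √2231347) = 21478556494524 - 4401643*√2231347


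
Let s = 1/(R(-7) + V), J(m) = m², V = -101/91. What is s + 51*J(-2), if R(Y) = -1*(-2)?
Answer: 16615/81 ≈ 205.12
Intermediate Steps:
R(Y) = 2
V = -101/91 (V = -101*1/91 = -101/91 ≈ -1.1099)
s = 91/81 (s = 1/(2 - 101/91) = 1/(81/91) = 91/81 ≈ 1.1235)
s + 51*J(-2) = 91/81 + 51*(-2)² = 91/81 + 51*4 = 91/81 + 204 = 16615/81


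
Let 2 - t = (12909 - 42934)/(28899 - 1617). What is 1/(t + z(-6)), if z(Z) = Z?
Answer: -27282/79103 ≈ -0.34489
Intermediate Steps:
t = 84589/27282 (t = 2 - (12909 - 42934)/(28899 - 1617) = 2 - (-30025)/27282 = 2 - 1*(-30025/27282) = 2 + 30025/27282 = 84589/27282 ≈ 3.1005)
1/(t + z(-6)) = 1/(84589/27282 - 6) = 1/(-79103/27282) = -27282/79103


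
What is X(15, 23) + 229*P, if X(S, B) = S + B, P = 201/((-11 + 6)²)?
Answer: 46979/25 ≈ 1879.2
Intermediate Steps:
P = 201/25 (P = 201/((-5)²) = 201/25 ≈ 8.0400)
X(S, B) = B + S
X(15, 23) + 229*P = (23 + 15) + 229*(201/25) = 38 + 46029/25 = 46979/25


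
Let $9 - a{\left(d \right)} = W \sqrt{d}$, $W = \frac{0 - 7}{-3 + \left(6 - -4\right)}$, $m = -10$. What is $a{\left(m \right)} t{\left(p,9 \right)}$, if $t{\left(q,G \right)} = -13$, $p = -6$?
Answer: $-117 - 13 i \sqrt{10} \approx -117.0 - 41.11 i$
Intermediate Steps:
$W = -1$ ($W = - \frac{7}{-3 + \left(6 + 4\right)} = - \frac{7}{-3 + 10} = - \frac{7}{7} = \left(-7\right) \frac{1}{7} = -1$)
$a{\left(d \right)} = 9 + \sqrt{d}$ ($a{\left(d \right)} = 9 - - \sqrt{d} = 9 + \sqrt{d}$)
$a{\left(m \right)} t{\left(p,9 \right)} = \left(9 + \sqrt{-10}\right) \left(-13\right) = \left(9 + i \sqrt{10}\right) \left(-13\right) = -117 - 13 i \sqrt{10}$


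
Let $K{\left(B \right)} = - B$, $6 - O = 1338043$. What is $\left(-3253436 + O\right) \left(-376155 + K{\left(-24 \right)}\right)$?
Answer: $1726995330963$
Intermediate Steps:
$O = -1338037$ ($O = 6 - 1338043 = -1338037$)
$\left(-3253436 + O\right) \left(-376155 + K{\left(-24 \right)}\right) = \left(-3253436 - 1338037\right) \left(-376155 - -24\right) = - 4591473 \left(-376155 + 24\right) = \left(-4591473\right) \left(-376131\right) = 1726995330963$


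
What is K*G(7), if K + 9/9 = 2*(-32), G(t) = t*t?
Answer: -3185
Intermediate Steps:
G(t) = t²
K = -65 (K = -1 + 2*(-32) = -1 - 64 = -65)
K*G(7) = -65*7² = -65*49 = -3185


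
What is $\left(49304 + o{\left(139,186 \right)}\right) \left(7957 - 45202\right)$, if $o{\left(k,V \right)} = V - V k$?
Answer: $-880322820$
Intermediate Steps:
$o{\left(k,V \right)} = V - V k$
$\left(49304 + o{\left(139,186 \right)}\right) \left(7957 - 45202\right) = \left(49304 + 186 \left(1 - 139\right)\right) \left(7957 - 45202\right) = \left(49304 + 186 \left(1 - 139\right)\right) \left(-37245\right) = \left(49304 + 186 \left(-138\right)\right) \left(-37245\right) = \left(49304 - 25668\right) \left(-37245\right) = 23636 \left(-37245\right) = -880322820$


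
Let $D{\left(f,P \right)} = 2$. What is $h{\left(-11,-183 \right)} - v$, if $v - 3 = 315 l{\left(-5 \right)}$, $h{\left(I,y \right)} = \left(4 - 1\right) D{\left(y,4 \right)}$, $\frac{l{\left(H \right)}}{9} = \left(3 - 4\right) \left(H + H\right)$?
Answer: $-28347$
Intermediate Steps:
$l{\left(H \right)} = - 18 H$ ($l{\left(H \right)} = 9 \left(3 - 4\right) \left(H + H\right) = 9 \left(- 2 H\right) = - 18 H$)
$h{\left(I,y \right)} = 6$ ($h{\left(I,y \right)} = \left(4 - 1\right) 2 = 3 \cdot 2 = 6$)
$v = 28353$ ($v = 3 + 315 \left(\left(-18\right) \left(-5\right)\right) = 3 + 315 \cdot 90 = 3 + 28350 = 28353$)
$h{\left(-11,-183 \right)} - v = 6 - 28353 = -28347$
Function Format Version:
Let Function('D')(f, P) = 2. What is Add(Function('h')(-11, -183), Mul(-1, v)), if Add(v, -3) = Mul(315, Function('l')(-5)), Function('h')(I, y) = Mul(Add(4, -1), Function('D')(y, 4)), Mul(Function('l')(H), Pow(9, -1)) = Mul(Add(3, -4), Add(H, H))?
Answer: -28347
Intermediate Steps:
Function('l')(H) = Mul(-18, H) (Function('l')(H) = Mul(9, Mul(Add(3, -4), Add(H, H))) = Mul(9, Mul(-1, Mul(2, H))) = Mul(9, Mul(-2, H)) = Mul(-18, H))
Function('h')(I, y) = 6 (Function('h')(I, y) = Mul(Add(4, -1), 2) = Mul(3, 2) = 6)
v = 28353 (v = Add(3, Mul(315, Mul(-18, -5))) = Add(3, Mul(315, 90)) = Add(3, 28350) = 28353)
Add(Function('h')(-11, -183), Mul(-1, v)) = Add(6, Mul(-1, 28353)) = Add(6, -28353) = -28347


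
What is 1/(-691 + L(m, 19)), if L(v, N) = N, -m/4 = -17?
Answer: -1/672 ≈ -0.0014881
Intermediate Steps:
m = 68 (m = -4*(-17) = 68)
1/(-691 + L(m, 19)) = 1/(-691 + 19) = 1/(-672) = -1/672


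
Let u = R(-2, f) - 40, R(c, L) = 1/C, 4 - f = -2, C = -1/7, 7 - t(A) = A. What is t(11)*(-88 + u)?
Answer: 540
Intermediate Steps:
t(A) = 7 - A
C = -⅐ (C = -1*⅐ = -⅐ ≈ -0.14286)
f = 6 (f = 4 - 1*(-2) = 4 + 2 = 6)
R(c, L) = -7 (R(c, L) = 1/(-⅐) = -7)
u = -47 (u = -7 - 40 = -47)
t(11)*(-88 + u) = (7 - 1*11)*(-88 - 47) = (7 - 11)*(-135) = -4*(-135) = 540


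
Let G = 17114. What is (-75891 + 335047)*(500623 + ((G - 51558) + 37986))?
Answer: 130657384740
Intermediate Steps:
(-75891 + 335047)*(500623 + ((G - 51558) + 37986)) = (-75891 + 335047)*(500623 + ((17114 - 51558) + 37986)) = 259156*(500623 + (-34444 + 37986)) = 259156*(500623 + 3542) = 259156*504165 = 130657384740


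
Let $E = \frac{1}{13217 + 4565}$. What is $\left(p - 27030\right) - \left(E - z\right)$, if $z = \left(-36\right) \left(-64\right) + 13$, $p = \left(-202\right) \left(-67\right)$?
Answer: $- \frac{198784979}{17782} \approx -11179.0$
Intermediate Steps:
$p = 13534$
$z = 2317$ ($z = 2304 + 13 = 2317$)
$E = \frac{1}{17782} \approx 5.6237 \cdot 10^{-5}$
$\left(p - 27030\right) - \left(E - z\right) = \left(13534 - 27030\right) + \left(2317 - \frac{1}{17782}\right) = -13496 + \left(2317 - \frac{1}{17782}\right) = -13496 + \frac{41200893}{17782} = - \frac{198784979}{17782}$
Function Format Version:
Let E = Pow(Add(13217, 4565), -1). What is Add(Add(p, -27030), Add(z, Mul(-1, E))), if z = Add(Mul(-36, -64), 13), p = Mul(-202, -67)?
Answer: Rational(-198784979, 17782) ≈ -11179.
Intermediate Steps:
p = 13534
z = 2317 (z = Add(2304, 13) = 2317)
E = Rational(1, 17782) (E = Pow(17782, -1) = Rational(1, 17782) ≈ 5.6237e-5)
Add(Add(p, -27030), Add(z, Mul(-1, E))) = Add(Add(13534, -27030), Add(2317, Mul(-1, Rational(1, 17782)))) = Add(-13496, Add(2317, Rational(-1, 17782))) = Add(-13496, Rational(41200893, 17782)) = Rational(-198784979, 17782)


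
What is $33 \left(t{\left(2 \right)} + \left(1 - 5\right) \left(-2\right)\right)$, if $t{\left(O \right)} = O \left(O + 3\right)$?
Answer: $594$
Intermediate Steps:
$t{\left(O \right)} = O \left(3 + O\right)$
$33 \left(t{\left(2 \right)} + \left(1 - 5\right) \left(-2\right)\right) = 33 \left(2 \left(3 + 2\right) + \left(1 - 5\right) \left(-2\right)\right) = 33 \left(2 \cdot 5 - -8\right) = 33 \left(10 + 8\right) = 33 \cdot 18 = 594$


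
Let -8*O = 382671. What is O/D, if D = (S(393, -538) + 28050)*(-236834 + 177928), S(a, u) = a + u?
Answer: 382671/13150175440 ≈ 2.9100e-5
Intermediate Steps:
O = -382671/8 (O = -1/8*382671 = -382671/8 ≈ -47834.)
D = -1643771930 (D = ((393 - 538) + 28050)*(-236834 + 177928) = (-145 + 28050)*(-58906) = 27905*(-58906) = -1643771930)
O/D = -382671/8/(-1643771930) = -382671/8*(-1/1643771930) = 382671/13150175440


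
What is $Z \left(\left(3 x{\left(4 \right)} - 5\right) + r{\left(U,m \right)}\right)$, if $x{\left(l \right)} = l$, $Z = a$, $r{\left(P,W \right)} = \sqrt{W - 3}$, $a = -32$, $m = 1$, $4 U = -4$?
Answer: $-224 - 32 i \sqrt{2} \approx -224.0 - 45.255 i$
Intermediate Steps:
$U = -1$ ($U = \frac{1}{4} \left(-4\right) = -1$)
$r{\left(P,W \right)} = \sqrt{-3 + W}$
$Z = -32$
$Z \left(\left(3 x{\left(4 \right)} - 5\right) + r{\left(U,m \right)}\right) = - 32 \left(\left(3 \cdot 4 - 5\right) + \sqrt{-3 + 1}\right) = - 32 \left(\left(12 - 5\right) + \sqrt{-2}\right) = - 32 \left(7 + i \sqrt{2}\right) = -224 - 32 i \sqrt{2}$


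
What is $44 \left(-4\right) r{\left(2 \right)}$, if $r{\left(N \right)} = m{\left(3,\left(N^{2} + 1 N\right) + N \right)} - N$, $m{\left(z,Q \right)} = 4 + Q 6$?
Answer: $-8800$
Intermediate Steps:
$m{\left(z,Q \right)} = 4 + 6 Q$
$r{\left(N \right)} = 4 + 6 N^{2} + 11 N$ ($r{\left(N \right)} = \left(4 + 6 \left(\left(N^{2} + 1 N\right) + N\right)\right) - N = \left(4 + 6 \left(\left(N^{2} + N\right) + N\right)\right) - N = \left(4 + 6 \left(\left(N + N^{2}\right) + N\right)\right) - N = \left(4 + 6 \left(N^{2} + 2 N\right)\right) - N = \left(4 + \left(6 N^{2} + 12 N\right)\right) - N = \left(4 + 6 N^{2} + 12 N\right) - N = 4 + 6 N^{2} + 11 N$)
$44 \left(-4\right) r{\left(2 \right)} = 44 \left(-4\right) \left(4 - 2 + 6 \cdot 2 \left(2 + 2\right)\right) = - 176 \left(4 - 2 + 6 \cdot 2 \cdot 4\right) = - 176 \left(4 - 2 + 48\right) = \left(-176\right) 50 = -8800$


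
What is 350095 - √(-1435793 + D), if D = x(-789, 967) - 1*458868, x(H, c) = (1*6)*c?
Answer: 350095 - I*√1888859 ≈ 3.501e+5 - 1374.4*I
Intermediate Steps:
x(H, c) = 6*c
D = -453066 (D = 6*967 - 1*458868 = 5802 - 458868 = -453066)
350095 - √(-1435793 + D) = 350095 - √(-1435793 - 453066) = 350095 - √(-1888859) = 350095 - I*√1888859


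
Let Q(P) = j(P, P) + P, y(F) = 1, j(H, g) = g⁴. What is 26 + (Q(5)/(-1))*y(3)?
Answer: -604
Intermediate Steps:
Q(P) = P + P⁴ (Q(P) = P⁴ + P = P + P⁴)
26 + (Q(5)/(-1))*y(3) = 26 + ((5 + 5⁴)/(-1))*1 = 26 + ((5 + 625)*(-1))*1 = 26 + (630*(-1))*1 = 26 - 630*1 = 26 - 630 = -604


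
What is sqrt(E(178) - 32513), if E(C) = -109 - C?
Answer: 20*I*sqrt(82) ≈ 181.11*I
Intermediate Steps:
sqrt(E(178) - 32513) = sqrt((-109 - 1*178) - 32513) = sqrt((-109 - 178) - 32513) = sqrt(-287 - 32513) = sqrt(-32800) = 20*I*sqrt(82)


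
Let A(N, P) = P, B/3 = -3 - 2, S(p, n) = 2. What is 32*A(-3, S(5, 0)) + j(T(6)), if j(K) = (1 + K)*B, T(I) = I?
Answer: -41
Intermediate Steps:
B = -15 (B = 3*(-3 - 2) = 3*(-5) = -15)
j(K) = -15 - 15*K (j(K) = (1 + K)*(-15) = -15 - 15*K)
32*A(-3, S(5, 0)) + j(T(6)) = 32*2 + (-15 - 15*6) = 64 + (-15 - 90) = 64 - 105 = -41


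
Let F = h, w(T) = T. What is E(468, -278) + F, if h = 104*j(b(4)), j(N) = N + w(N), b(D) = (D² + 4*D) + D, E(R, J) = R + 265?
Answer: 8221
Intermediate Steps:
E(R, J) = 265 + R
b(D) = D² + 5*D
j(N) = 2*N (j(N) = N + N = 2*N)
h = 7488 (h = 104*(2*(4*(5 + 4))) = 104*(2*(4*9)) = 104*(2*36) = 104*72 = 7488)
F = 7488
E(468, -278) + F = (265 + 468) + 7488 = 733 + 7488 = 8221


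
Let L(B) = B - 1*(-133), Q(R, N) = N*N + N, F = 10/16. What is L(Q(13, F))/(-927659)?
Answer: -8577/59370176 ≈ -0.00014447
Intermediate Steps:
F = 5/8 (F = 10*(1/16) = 5/8 ≈ 0.62500)
Q(R, N) = N + N² (Q(R, N) = N² + N = N + N²)
L(B) = 133 + B (L(B) = B + 133 = 133 + B)
L(Q(13, F))/(-927659) = (133 + 5*(1 + 5/8)/8)/(-927659) = (133 + (5/8)*(13/8))*(-1/927659) = (133 + 65/64)*(-1/927659) = (8577/64)*(-1/927659) = -8577/59370176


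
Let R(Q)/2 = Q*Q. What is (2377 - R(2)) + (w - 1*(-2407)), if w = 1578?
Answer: 6354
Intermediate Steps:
R(Q) = 2*Q² (R(Q) = 2*(Q*Q) = 2*Q²)
(2377 - R(2)) + (w - 1*(-2407)) = (2377 - 2*2²) + (1578 - 1*(-2407)) = (2377 - 2*4) + (1578 + 2407) = (2377 - 1*8) + 3985 = (2377 - 8) + 3985 = 2369 + 3985 = 6354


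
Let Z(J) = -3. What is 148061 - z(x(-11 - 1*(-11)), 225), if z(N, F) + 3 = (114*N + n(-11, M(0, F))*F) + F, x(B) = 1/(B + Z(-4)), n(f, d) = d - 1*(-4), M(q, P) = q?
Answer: 146977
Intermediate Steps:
n(f, d) = 4 + d (n(f, d) = d + 4 = 4 + d)
x(B) = 1/(-3 + B) (x(B) = 1/(B - 3) = 1/(-3 + B))
z(N, F) = -3 + 5*F + 114*N (z(N, F) = -3 + ((114*N + (4 + 0)*F) + F) = -3 + ((114*N + 4*F) + F) = -3 + ((4*F + 114*N) + F) = -3 + (5*F + 114*N) = -3 + 5*F + 114*N)
148061 - z(x(-11 - 1*(-11)), 225) = 148061 - (-3 + 5*225 + 114/(-3 + (-11 - 1*(-11)))) = 148061 - (-3 + 1125 + 114/(-3 + (-11 + 11))) = 148061 - (-3 + 1125 + 114/(-3 + 0)) = 148061 - (-3 + 1125 + 114/(-3)) = 148061 - (-3 + 1125 + 114*(-⅓)) = 148061 - (-3 + 1125 - 38) = 148061 - 1*1084 = 148061 - 1084 = 146977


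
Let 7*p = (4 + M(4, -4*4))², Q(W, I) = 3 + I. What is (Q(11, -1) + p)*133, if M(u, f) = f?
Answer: 3002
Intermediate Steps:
p = 144/7 (p = (4 - 4*4)²/7 = (4 - 16)²/7 = (⅐)*(-12)² = (⅐)*144 = 144/7 ≈ 20.571)
(Q(11, -1) + p)*133 = ((3 - 1) + 144/7)*133 = (2 + 144/7)*133 = (158/7)*133 = 3002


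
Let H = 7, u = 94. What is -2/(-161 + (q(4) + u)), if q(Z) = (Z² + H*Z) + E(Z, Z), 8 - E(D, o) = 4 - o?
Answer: 2/15 ≈ 0.13333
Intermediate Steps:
E(D, o) = 4 + o (E(D, o) = 8 - (4 - o) = 8 + (-4 + o) = 4 + o)
q(Z) = 4 + Z² + 8*Z (q(Z) = (Z² + 7*Z) + (4 + Z) = 4 + Z² + 8*Z)
-2/(-161 + (q(4) + u)) = -2/(-161 + ((4 + 4² + 8*4) + 94)) = -2/(-161 + ((4 + 16 + 32) + 94)) = -2/(-161 + (52 + 94)) = -2/(-161 + 146) = -2/(-15) = -2*(-1/15) = 2/15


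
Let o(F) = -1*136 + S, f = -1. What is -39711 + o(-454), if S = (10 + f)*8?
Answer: -39775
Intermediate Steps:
S = 72 (S = (10 - 1)*8 = 9*8 = 72)
o(F) = -64 (o(F) = -1*136 + 72 = -136 + 72 = -64)
-39711 + o(-454) = -39711 - 64 = -39775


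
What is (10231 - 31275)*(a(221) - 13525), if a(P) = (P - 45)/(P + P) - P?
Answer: 63927000232/221 ≈ 2.8926e+8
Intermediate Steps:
a(P) = -P + (-45 + P)/(2*P) (a(P) = (-45 + P)/((2*P)) - P = (-45 + P)*(1/(2*P)) - P = (-45 + P)/(2*P) - P = -P + (-45 + P)/(2*P))
(10231 - 31275)*(a(221) - 13525) = (10231 - 31275)*((1/2 - 1*221 - 45/2/221) - 13525) = -21044*((1/2 - 221 - 45/2*1/221) - 13525) = -21044*((1/2 - 221 - 45/442) - 13525) = -21044*(-48753/221 - 13525) = -21044*(-3037778/221) = 63927000232/221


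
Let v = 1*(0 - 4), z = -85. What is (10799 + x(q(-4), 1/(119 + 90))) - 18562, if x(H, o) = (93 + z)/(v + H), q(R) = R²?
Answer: -23287/3 ≈ -7762.3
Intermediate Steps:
v = -4 (v = 1*(-4) = -4)
x(H, o) = 8/(-4 + H) (x(H, o) = (93 - 85)/(-4 + H) = 8/(-4 + H))
(10799 + x(q(-4), 1/(119 + 90))) - 18562 = (10799 + 8/(-4 + (-4)²)) - 18562 = (10799 + 8/(-4 + 16)) - 18562 = (10799 + 8/12) - 18562 = (10799 + 8*(1/12)) - 18562 = (10799 + ⅔) - 18562 = 32399/3 - 18562 = -23287/3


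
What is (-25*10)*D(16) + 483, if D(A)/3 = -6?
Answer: 4983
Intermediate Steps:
D(A) = -18 (D(A) = 3*(-6) = -18)
(-25*10)*D(16) + 483 = -25*10*(-18) + 483 = -250*(-18) + 483 = 4500 + 483 = 4983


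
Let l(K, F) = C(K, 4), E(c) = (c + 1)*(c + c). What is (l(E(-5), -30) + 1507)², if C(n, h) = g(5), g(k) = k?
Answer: 2286144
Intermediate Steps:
C(n, h) = 5
E(c) = 2*c*(1 + c) (E(c) = (1 + c)*(2*c) = 2*c*(1 + c))
l(K, F) = 5
(l(E(-5), -30) + 1507)² = (5 + 1507)² = 1512² = 2286144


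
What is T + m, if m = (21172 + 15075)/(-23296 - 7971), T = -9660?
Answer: -302075467/31267 ≈ -9661.2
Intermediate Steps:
m = -36247/31267 (m = 36247/(-31267) = 36247*(-1/31267) = -36247/31267 ≈ -1.1593)
T + m = -9660 - 36247/31267 = -302075467/31267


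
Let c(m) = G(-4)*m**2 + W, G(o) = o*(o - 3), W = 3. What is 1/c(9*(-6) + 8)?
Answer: 1/59251 ≈ 1.6877e-5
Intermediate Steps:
G(o) = o*(-3 + o)
c(m) = 3 + 28*m**2 (c(m) = (-4*(-3 - 4))*m**2 + 3 = (-4*(-7))*m**2 + 3 = 28*m**2 + 3 = 3 + 28*m**2)
1/c(9*(-6) + 8) = 1/(3 + 28*(9*(-6) + 8)**2) = 1/(3 + 28*(-54 + 8)**2) = 1/(3 + 28*(-46)**2) = 1/(3 + 28*2116) = 1/(3 + 59248) = 1/59251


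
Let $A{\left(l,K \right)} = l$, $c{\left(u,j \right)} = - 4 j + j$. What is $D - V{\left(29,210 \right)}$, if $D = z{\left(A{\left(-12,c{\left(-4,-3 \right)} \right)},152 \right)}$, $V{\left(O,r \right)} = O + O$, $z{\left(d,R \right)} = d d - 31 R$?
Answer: $-4626$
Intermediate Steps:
$c{\left(u,j \right)} = - 3 j$
$z{\left(d,R \right)} = d^{2} - 31 R$
$V{\left(O,r \right)} = 2 O$
$D = -4568$ ($D = \left(-12\right)^{2} - 4712 = 144 - 4712 = -4568$)
$D - V{\left(29,210 \right)} = -4568 - 2 \cdot 29 = -4568 - 58 = -4626$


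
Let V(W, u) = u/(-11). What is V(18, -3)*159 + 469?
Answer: 5636/11 ≈ 512.36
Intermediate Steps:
V(W, u) = -u/11 (V(W, u) = u*(-1/11) = -u/11)
V(18, -3)*159 + 469 = -1/11*(-3)*159 + 469 = (3/11)*159 + 469 = 477/11 + 469 = 5636/11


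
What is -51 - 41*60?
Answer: -2511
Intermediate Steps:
-51 - 41*60 = -51 - 2460 = -2511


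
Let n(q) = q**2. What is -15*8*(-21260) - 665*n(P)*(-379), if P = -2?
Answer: 3559340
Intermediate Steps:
-15*8*(-21260) - 665*n(P)*(-379) = -15*8*(-21260) - 665*(-2)**2*(-379) = -120*(-21260) - 665*4*(-379) = 2551200 - 2660*(-379) = 2551200 - 1*(-1008140) = 2551200 + 1008140 = 3559340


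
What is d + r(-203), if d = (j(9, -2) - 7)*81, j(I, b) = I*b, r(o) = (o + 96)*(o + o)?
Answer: 41417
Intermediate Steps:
r(o) = 2*o*(96 + o) (r(o) = (96 + o)*(2*o) = 2*o*(96 + o))
d = -2025 (d = (9*(-2) - 7)*81 = (-18 - 7)*81 = -25*81 = -2025)
d + r(-203) = -2025 + 2*(-203)*(96 - 203) = -2025 + 2*(-203)*(-107) = -2025 + 43442 = 41417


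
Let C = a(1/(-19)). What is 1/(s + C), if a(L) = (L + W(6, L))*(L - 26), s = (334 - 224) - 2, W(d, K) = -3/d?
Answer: 722/88371 ≈ 0.0081701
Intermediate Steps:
s = 108 (s = 110 - 2 = 108)
a(L) = (-26 + L)*(-1/2 + L) (a(L) = (L - 3/6)*(L - 26) = (L - 3*1/6)*(-26 + L) = (L - 1/2)*(-26 + L) = (-1/2 + L)*(-26 + L) = (-26 + L)*(-1/2 + L))
C = 10395/722 (C = 13 + (1/(-19))**2 - 53/2/(-19) = 13 + (-1/19)**2 - 53/2*(-1/19) = 13 + 1/361 + 53/38 = 10395/722 ≈ 14.398)
1/(s + C) = 1/(108 + 10395/722) = 1/(88371/722) = 722/88371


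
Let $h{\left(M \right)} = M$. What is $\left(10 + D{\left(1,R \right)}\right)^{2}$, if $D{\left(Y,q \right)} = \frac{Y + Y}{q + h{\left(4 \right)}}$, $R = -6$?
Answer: $81$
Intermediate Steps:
$D{\left(Y,q \right)} = \frac{2 Y}{4 + q}$ ($D{\left(Y,q \right)} = \frac{Y + Y}{q + 4} = \frac{2 Y}{4 + q}$)
$\left(10 + D{\left(1,R \right)}\right)^{2} = \left(10 + 2 \cdot 1 \frac{1}{4 - 6}\right)^{2} = \left(10 + 2 \cdot 1 \frac{1}{-2}\right)^{2} = \left(10 + 2 \cdot 1 \left(- \frac{1}{2}\right)\right)^{2} = \left(10 - 1\right)^{2} = 9^{2} = 81$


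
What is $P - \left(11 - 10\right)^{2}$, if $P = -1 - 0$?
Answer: $-2$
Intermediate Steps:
$P = -1$ ($P = -1 + 0 = -1$)
$P - \left(11 - 10\right)^{2} = -1 - \left(11 - 10\right)^{2} = -1 - 1^{2} = -1 - 1 = -2$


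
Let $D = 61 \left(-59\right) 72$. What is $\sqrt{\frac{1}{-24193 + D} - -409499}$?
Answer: $\frac{\sqrt{32870807841217138}}{283321} \approx 639.92$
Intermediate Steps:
$D = -259128$ ($D = \left(-3599\right) 72 = -259128$)
$\sqrt{\frac{1}{-24193 + D} - -409499} = \sqrt{\frac{1}{-24193 - 259128} - -409499} = \sqrt{\frac{1}{-283321} + 409499} = \sqrt{- \frac{1}{283321} + 409499} = \sqrt{\frac{116019666178}{283321}} = \frac{\sqrt{32870807841217138}}{283321}$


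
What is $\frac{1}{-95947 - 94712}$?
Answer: $- \frac{1}{190659} \approx -5.245 \cdot 10^{-6}$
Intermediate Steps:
$\frac{1}{-95947 - 94712} = \frac{1}{-190659} = - \frac{1}{190659}$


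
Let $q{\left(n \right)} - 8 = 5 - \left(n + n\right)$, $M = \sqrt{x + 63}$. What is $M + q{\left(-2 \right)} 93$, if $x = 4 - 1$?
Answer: $1581 + \sqrt{66} \approx 1589.1$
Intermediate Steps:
$x = 3$ ($x = 4 - 1 = 3$)
$M = \sqrt{66}$ ($M = \sqrt{3 + 63} = \sqrt{66} \approx 8.124$)
$q{\left(n \right)} = 13 - 2 n$ ($q{\left(n \right)} = 8 - \left(-5 + 2 n\right) = 13 - 2 n$)
$M + q{\left(-2 \right)} 93 = \sqrt{66} + \left(13 - -4\right) 93 = \sqrt{66} + \left(13 + 4\right) 93 = \sqrt{66} + 17 \cdot 93 = \sqrt{66} + 1581 = 1581 + \sqrt{66}$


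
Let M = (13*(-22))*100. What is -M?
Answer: 28600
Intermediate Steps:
M = -28600 (M = -286*100 = -28600)
-M = -1*(-28600) = 28600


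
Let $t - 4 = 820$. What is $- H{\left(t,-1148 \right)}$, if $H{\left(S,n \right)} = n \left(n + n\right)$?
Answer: $-2635808$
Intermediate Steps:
$t = 824$ ($t = 4 + 820 = 824$)
$H{\left(S,n \right)} = 2 n^{2}$ ($H{\left(S,n \right)} = n 2 n = 2 n^{2}$)
$- H{\left(t,-1148 \right)} = - 2 \left(-1148\right)^{2} = - 2 \cdot 1317904 = \left(-1\right) 2635808 = -2635808$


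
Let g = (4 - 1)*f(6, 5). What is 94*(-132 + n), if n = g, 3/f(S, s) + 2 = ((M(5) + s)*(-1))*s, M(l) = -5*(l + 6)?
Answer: -1538169/124 ≈ -12405.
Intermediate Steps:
M(l) = -30 - 5*l (M(l) = -5*(6 + l) = -30 - 5*l)
f(S, s) = 3/(-2 + s*(55 - s)) (f(S, s) = 3/(-2 + (((-30 - 5*5) + s)*(-1))*s) = 3/(-2 + (((-30 - 25) + s)*(-1))*s) = 3/(-2 + ((-55 + s)*(-1))*s) = 3/(-2 + (55 - s)*s) = 3/(-2 + s*(55 - s)))
g = 9/248 (g = (4 - 1)*(-3/(2 + 5**2 - 55*5)) = 3*(-3/(2 + 25 - 275)) = 3*(-3/(-248)) = 3*(-3*(-1/248)) = 3*(3/248) = 9/248 ≈ 0.036290)
n = 9/248 ≈ 0.036290
94*(-132 + n) = 94*(-132 + 9/248) = 94*(-32727/248) = -1538169/124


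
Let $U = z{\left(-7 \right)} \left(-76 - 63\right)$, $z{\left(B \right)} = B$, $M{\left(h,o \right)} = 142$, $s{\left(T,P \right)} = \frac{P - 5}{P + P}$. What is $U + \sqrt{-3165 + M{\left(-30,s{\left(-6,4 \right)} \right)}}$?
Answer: $973 + i \sqrt{3023} \approx 973.0 + 54.982 i$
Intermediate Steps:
$s{\left(T,P \right)} = \frac{-5 + P}{2 P}$
$U = 973$ ($U = - 7 \left(-76 - 63\right) = \left(-7\right) \left(-139\right) = 973$)
$U + \sqrt{-3165 + M{\left(-30,s{\left(-6,4 \right)} \right)}} = 973 + \sqrt{-3165 + 142} = 973 + \sqrt{-3023} = 973 + i \sqrt{3023}$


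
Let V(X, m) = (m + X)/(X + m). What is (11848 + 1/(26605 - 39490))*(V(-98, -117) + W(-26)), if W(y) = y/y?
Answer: 305322958/12885 ≈ 23696.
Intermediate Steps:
V(X, m) = 1 (V(X, m) = (X + m)/(X + m) = 1)
W(y) = 1
(11848 + 1/(26605 - 39490))*(V(-98, -117) + W(-26)) = (11848 + 1/(26605 - 39490))*(1 + 1) = (11848 + 1/(-12885))*2 = (11848 - 1/12885)*2 = (152661479/12885)*2 = 305322958/12885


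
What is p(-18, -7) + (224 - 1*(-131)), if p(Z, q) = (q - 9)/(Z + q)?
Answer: 8891/25 ≈ 355.64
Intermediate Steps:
p(Z, q) = (-9 + q)/(Z + q)
p(-18, -7) + (224 - 1*(-131)) = (-9 - 7)/(-18 - 7) + (224 - 1*(-131)) = -16/(-25) + (224 + 131) = -1/25*(-16) + 355 = 16/25 + 355 = 8891/25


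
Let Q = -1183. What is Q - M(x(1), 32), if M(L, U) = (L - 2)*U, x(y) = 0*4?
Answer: -1119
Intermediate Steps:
x(y) = 0
M(L, U) = U*(-2 + L) (M(L, U) = (-2 + L)*U = U*(-2 + L))
Q - M(x(1), 32) = -1183 - 32*(-2 + 0) = -1183 - 32*(-2) = -1183 - 1*(-64) = -1183 + 64 = -1119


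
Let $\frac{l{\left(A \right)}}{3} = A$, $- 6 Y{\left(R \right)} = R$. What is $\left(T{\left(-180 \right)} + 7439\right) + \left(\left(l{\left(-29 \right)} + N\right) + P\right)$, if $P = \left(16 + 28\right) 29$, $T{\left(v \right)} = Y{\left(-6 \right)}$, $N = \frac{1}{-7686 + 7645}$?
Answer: $\frac{353788}{41} \approx 8629.0$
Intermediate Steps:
$Y{\left(R \right)} = - \frac{R}{6}$
$N = - \frac{1}{41}$ ($N = \frac{1}{-41} = - \frac{1}{41} \approx -0.02439$)
$T{\left(v \right)} = 1$ ($T{\left(v \right)} = \left(- \frac{1}{6}\right) \left(-6\right) = 1$)
$l{\left(A \right)} = 3 A$
$P = 1276$ ($P = 44 \cdot 29 = 1276$)
$\left(T{\left(-180 \right)} + 7439\right) + \left(\left(l{\left(-29 \right)} + N\right) + P\right) = \left(1 + 7439\right) + \left(\left(3 \left(-29\right) - \frac{1}{41}\right) + 1276\right) = 7440 + \left(\left(-87 - \frac{1}{41}\right) + 1276\right) = 7440 + \left(- \frac{3568}{41} + 1276\right) = 7440 + \frac{48748}{41} = \frac{353788}{41}$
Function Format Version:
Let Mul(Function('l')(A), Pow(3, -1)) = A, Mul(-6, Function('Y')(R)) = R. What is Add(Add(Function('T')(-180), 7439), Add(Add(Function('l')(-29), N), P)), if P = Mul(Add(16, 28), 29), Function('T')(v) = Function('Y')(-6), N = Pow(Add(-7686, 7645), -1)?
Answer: Rational(353788, 41) ≈ 8629.0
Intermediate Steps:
Function('Y')(R) = Mul(Rational(-1, 6), R)
N = Rational(-1, 41) (N = Pow(-41, -1) = Rational(-1, 41) ≈ -0.024390)
Function('T')(v) = 1 (Function('T')(v) = Mul(Rational(-1, 6), -6) = 1)
Function('l')(A) = Mul(3, A)
P = 1276 (P = Mul(44, 29) = 1276)
Add(Add(Function('T')(-180), 7439), Add(Add(Function('l')(-29), N), P)) = Add(Add(1, 7439), Add(Add(Mul(3, -29), Rational(-1, 41)), 1276)) = Add(7440, Add(Add(-87, Rational(-1, 41)), 1276)) = Add(7440, Add(Rational(-3568, 41), 1276)) = Add(7440, Rational(48748, 41)) = Rational(353788, 41)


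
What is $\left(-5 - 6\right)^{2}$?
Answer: $121$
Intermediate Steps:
$\left(-5 - 6\right)^{2} = \left(-11\right)^{2} = 121$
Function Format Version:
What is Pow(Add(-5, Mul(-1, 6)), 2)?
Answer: 121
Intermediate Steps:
Pow(Add(-5, Mul(-1, 6)), 2) = Pow(Add(-5, -6), 2) = Pow(-11, 2) = 121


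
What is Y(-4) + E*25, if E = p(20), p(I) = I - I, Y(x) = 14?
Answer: 14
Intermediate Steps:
p(I) = 0
E = 0
Y(-4) + E*25 = 14 + 0*25 = 14 + 0 = 14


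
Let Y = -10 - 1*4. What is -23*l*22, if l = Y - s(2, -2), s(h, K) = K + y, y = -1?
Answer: 5566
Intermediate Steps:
s(h, K) = -1 + K (s(h, K) = K - 1 = -1 + K)
Y = -14 (Y = -10 - 4 = -14)
l = -11 (l = -14 - (-1 - 2) = -14 - 1*(-3) = -14 + 3 = -11)
-23*l*22 = -23*(-11)*22 = 253*22 = 5566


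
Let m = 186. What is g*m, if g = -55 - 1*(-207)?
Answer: 28272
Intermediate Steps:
g = 152 (g = -55 + 207 = 152)
g*m = 152*186 = 28272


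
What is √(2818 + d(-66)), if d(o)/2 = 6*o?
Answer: √2026 ≈ 45.011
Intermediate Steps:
d(o) = 12*o (d(o) = 2*(6*o) = 12*o)
√(2818 + d(-66)) = √(2818 + 12*(-66)) = √(2818 - 792) = √2026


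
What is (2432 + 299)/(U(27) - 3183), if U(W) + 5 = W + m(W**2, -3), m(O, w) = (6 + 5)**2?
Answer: -2731/3040 ≈ -0.89836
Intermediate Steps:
m(O, w) = 121 (m(O, w) = 11**2 = 121)
U(W) = 116 + W (U(W) = -5 + (W + 121) = -5 + (121 + W) = 116 + W)
(2432 + 299)/(U(27) - 3183) = (2432 + 299)/((116 + 27) - 3183) = 2731/(143 - 3183) = 2731/(-3040) = 2731*(-1/3040) = -2731/3040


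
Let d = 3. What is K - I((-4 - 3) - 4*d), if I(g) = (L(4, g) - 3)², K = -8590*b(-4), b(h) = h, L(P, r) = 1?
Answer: 34356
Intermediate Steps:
K = 34360 (K = -8590*(-4) = 34360)
I(g) = 4 (I(g) = (1 - 3)² = (-2)² = 4)
K - I((-4 - 3) - 4*d) = 34360 - 1*4 = 34360 - 4 = 34356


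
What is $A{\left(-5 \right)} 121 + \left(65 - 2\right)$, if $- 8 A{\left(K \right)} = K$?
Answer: $\frac{1109}{8} \approx 138.63$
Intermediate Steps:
$A{\left(K \right)} = - \frac{K}{8}$
$A{\left(-5 \right)} 121 + \left(65 - 2\right) = \left(- \frac{1}{8}\right) \left(-5\right) 121 + \left(65 - 2\right) = \frac{5}{8} \cdot 121 + \left(65 - 2\right) = \frac{605}{8} + 63 = \frac{1109}{8}$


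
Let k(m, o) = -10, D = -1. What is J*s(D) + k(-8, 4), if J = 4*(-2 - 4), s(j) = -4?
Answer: 86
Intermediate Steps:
J = -24 (J = 4*(-6) = -24)
J*s(D) + k(-8, 4) = -24*(-4) - 10 = 96 - 10 = 86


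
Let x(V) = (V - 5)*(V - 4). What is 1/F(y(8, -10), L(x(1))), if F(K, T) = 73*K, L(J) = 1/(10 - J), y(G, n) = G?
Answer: 1/584 ≈ 0.0017123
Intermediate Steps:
x(V) = (-5 + V)*(-4 + V)
1/F(y(8, -10), L(x(1))) = 1/(73*8) = 1/584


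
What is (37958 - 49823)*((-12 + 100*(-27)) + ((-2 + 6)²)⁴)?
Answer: -745406760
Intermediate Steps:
(37958 - 49823)*((-12 + 100*(-27)) + ((-2 + 6)²)⁴) = -11865*((-12 - 2700) + (4²)⁴) = -11865*(-2712 + 16⁴) = -11865*(-2712 + 65536) = -11865*62824 = -745406760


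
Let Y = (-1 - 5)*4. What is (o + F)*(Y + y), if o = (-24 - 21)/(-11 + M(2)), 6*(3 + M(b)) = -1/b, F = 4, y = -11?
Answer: -42560/169 ≈ -251.83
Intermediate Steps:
Y = -24 (Y = -6*4 = -24)
M(b) = -3 - 1/(6*b) (M(b) = -3 + (-1/b)/6 = -3 - 1/(6*b))
o = 540/169 (o = (-24 - 21)/(-11 + (-3 - 1/6/2)) = -45/(-11 + (-3 - 1/6*1/2)) = -45/(-11 + (-3 - 1/12)) = -45/(-11 - 37/12) = -45/(-169/12) = -45*(-12/169) = 540/169 ≈ 3.1953)
(o + F)*(Y + y) = (540/169 + 4)*(-24 - 11) = (1216/169)*(-35) = -42560/169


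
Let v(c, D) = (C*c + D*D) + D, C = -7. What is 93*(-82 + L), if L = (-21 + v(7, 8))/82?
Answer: -312573/41 ≈ -7623.7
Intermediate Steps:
v(c, D) = D + D² - 7*c (v(c, D) = (-7*c + D*D) + D = (-7*c + D²) + D = (D² - 7*c) + D = D + D² - 7*c)
L = 1/41 (L = (-21 + (8 + 8² - 7*7))/82 = (-21 + (8 + 64 - 49))*(1/82) = (-21 + 23)*(1/82) = 2*(1/82) = 1/41 ≈ 0.024390)
93*(-82 + L) = 93*(-82 + 1/41) = 93*(-3361/41) = -312573/41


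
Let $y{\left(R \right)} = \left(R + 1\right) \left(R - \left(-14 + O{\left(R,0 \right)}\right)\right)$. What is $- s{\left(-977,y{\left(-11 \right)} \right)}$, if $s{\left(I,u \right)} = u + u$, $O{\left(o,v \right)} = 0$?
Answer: $60$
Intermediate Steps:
$y{\left(R \right)} = \left(1 + R\right) \left(14 + R\right)$ ($y{\left(R \right)} = \left(R + 1\right) \left(R + \left(14 - 0\right)\right) = \left(1 + R\right) \left(R + \left(14 + 0\right)\right) = \left(1 + R\right) \left(R + 14\right) = \left(1 + R\right) \left(14 + R\right)$)
$s{\left(I,u \right)} = 2 u$
$- s{\left(-977,y{\left(-11 \right)} \right)} = - 2 \left(14 + \left(-11\right)^{2} + 15 \left(-11\right)\right) = - 2 \left(14 + 121 - 165\right) = - 2 \left(-30\right) = \left(-1\right) \left(-60\right) = 60$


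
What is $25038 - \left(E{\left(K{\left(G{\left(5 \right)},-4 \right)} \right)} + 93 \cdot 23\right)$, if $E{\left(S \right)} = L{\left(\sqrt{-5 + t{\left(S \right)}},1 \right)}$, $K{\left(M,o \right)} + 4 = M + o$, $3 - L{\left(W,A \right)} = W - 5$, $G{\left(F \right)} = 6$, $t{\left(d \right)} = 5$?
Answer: $22891$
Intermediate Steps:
$L{\left(W,A \right)} = 8 - W$ ($L{\left(W,A \right)} = 3 - \left(W - 5\right) = 3 - \left(-5 + W\right) = 8 - W$)
$K{\left(M,o \right)} = -4 + M + o$ ($K{\left(M,o \right)} = -4 + \left(M + o\right) = -4 + M + o$)
$E{\left(S \right)} = 8$ ($E{\left(S \right)} = 8 - \sqrt{-5 + 5} = 8 - \sqrt{0} = 8 - 0 = 8 + 0 = 8$)
$25038 - \left(E{\left(K{\left(G{\left(5 \right)},-4 \right)} \right)} + 93 \cdot 23\right) = 25038 - \left(8 + 93 \cdot 23\right) = 25038 - \left(8 + 2139\right) = 25038 - 2147 = 22891$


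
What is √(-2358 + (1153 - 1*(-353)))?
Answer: 2*I*√213 ≈ 29.189*I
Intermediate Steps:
√(-2358 + (1153 - 1*(-353))) = √(-2358 + (1153 + 353)) = √(-2358 + 1506) = √(-852) = 2*I*√213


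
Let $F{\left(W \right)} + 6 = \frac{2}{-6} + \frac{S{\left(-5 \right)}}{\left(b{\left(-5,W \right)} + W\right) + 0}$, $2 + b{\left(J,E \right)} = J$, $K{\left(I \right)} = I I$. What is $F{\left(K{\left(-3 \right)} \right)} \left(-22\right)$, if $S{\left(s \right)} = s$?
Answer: $\frac{583}{3} \approx 194.33$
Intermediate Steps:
$K{\left(I \right)} = I^{2}$
$b{\left(J,E \right)} = -2 + J$
$F{\left(W \right)} = - \frac{19}{3} - \frac{5}{-7 + W}$ ($F{\left(W \right)} = -6 + \left(\frac{2}{-6} - \frac{5}{\left(\left(-2 - 5\right) + W\right) + 0}\right) = -6 + \left(2 \left(- \frac{1}{6}\right) - \frac{5}{\left(-7 + W\right) + 0}\right) = -6 - \left(\frac{1}{3} + \frac{5}{-7 + W}\right) = - \frac{19}{3} - \frac{5}{-7 + W}$)
$F{\left(K{\left(-3 \right)} \right)} \left(-22\right) = \frac{118 - 19 \left(-3\right)^{2}}{3 \left(-7 + \left(-3\right)^{2}\right)} \left(-22\right) = \frac{118 - 171}{3 \left(-7 + 9\right)} \left(-22\right) = \frac{118 - 171}{3 \cdot 2} \left(-22\right) = \frac{1}{3} \cdot \frac{1}{2} \left(-53\right) \left(-22\right) = \left(- \frac{53}{6}\right) \left(-22\right) = \frac{583}{3}$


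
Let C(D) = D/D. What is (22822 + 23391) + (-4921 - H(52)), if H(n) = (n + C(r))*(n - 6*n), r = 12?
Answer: 55072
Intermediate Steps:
C(D) = 1
H(n) = -5*n*(1 + n) (H(n) = (n + 1)*(n - 6*n) = (1 + n)*(-5*n) = -5*n*(1 + n))
(22822 + 23391) + (-4921 - H(52)) = (22822 + 23391) + (-4921 - (-5)*52*(1 + 52)) = 46213 + (-4921 - (-5)*52*53) = 46213 + (-4921 - 1*(-13780)) = 46213 + (-4921 + 13780) = 46213 + 8859 = 55072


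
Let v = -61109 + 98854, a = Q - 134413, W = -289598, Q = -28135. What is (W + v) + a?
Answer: -414401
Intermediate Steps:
a = -162548 (a = -28135 - 134413 = -162548)
v = 37745
(W + v) + a = (-289598 + 37745) - 162548 = -251853 - 162548 = -414401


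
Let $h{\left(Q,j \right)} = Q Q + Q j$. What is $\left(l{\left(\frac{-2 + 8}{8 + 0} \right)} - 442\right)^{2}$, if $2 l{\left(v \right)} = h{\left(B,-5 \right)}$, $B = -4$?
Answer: $179776$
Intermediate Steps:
$h{\left(Q,j \right)} = Q^{2} + Q j$
$l{\left(v \right)} = 18$ ($l{\left(v \right)} = \frac{\left(-4\right) \left(-4 - 5\right)}{2} = \frac{\left(-4\right) \left(-9\right)}{2} = \frac{1}{2} \cdot 36 = 18$)
$\left(l{\left(\frac{-2 + 8}{8 + 0} \right)} - 442\right)^{2} = \left(18 - 442\right)^{2} = \left(-424\right)^{2} = 179776$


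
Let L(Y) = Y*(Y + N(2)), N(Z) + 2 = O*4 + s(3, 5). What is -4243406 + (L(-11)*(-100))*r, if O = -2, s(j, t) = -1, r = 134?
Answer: -7486206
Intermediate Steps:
N(Z) = -11 (N(Z) = -2 + (-2*4 - 1) = -2 + (-8 - 1) = -2 - 9 = -11)
L(Y) = Y*(-11 + Y) (L(Y) = Y*(Y - 11) = Y*(-11 + Y))
-4243406 + (L(-11)*(-100))*r = -4243406 + (-11*(-11 - 11)*(-100))*134 = -4243406 + (-11*(-22)*(-100))*134 = -4243406 + (242*(-100))*134 = -4243406 - 24200*134 = -4243406 - 3242800 = -7486206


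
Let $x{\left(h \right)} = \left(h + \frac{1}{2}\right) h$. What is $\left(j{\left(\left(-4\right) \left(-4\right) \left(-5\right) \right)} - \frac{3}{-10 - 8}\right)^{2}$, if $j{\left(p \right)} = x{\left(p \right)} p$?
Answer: $\frac{9319581734401}{36} \approx 2.5888 \cdot 10^{11}$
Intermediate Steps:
$x{\left(h \right)} = h \left(\frac{1}{2} + h\right)$ ($x{\left(h \right)} = \left(h + \frac{1}{2}\right) h = \left(\frac{1}{2} + h\right) h = h \left(\frac{1}{2} + h\right)$)
$j{\left(p \right)} = p^{2} \left(\frac{1}{2} + p\right)$ ($j{\left(p \right)} = p \left(\frac{1}{2} + p\right) p = p^{2} \left(\frac{1}{2} + p\right)$)
$\left(j{\left(\left(-4\right) \left(-4\right) \left(-5\right) \right)} - \frac{3}{-10 - 8}\right)^{2} = \left(\left(\left(-4\right) \left(-4\right) \left(-5\right)\right)^{2} \left(\frac{1}{2} + \left(-4\right) \left(-4\right) \left(-5\right)\right) - \frac{3}{-10 - 8}\right)^{2} = \left(\left(16 \left(-5\right)\right)^{2} \left(\frac{1}{2} + 16 \left(-5\right)\right) - \frac{3}{-18}\right)^{2} = \left(\left(-80\right)^{2} \left(\frac{1}{2} - 80\right) - - \frac{1}{6}\right)^{2} = \left(6400 \left(- \frac{159}{2}\right) + \frac{1}{6}\right)^{2} = \left(-508800 + \frac{1}{6}\right)^{2} = \left(- \frac{3052799}{6}\right)^{2} = \frac{9319581734401}{36}$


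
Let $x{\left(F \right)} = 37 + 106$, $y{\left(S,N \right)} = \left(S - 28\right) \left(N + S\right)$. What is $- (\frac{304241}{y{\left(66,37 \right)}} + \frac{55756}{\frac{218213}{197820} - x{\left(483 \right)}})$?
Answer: $\frac{34629998445553}{109866163958} \approx 315.2$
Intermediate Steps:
$y{\left(S,N \right)} = \left(-28 + S\right) \left(N + S\right)$
$x{\left(F \right)} = 143$
$- (\frac{304241}{y{\left(66,37 \right)}} + \frac{55756}{\frac{218213}{197820} - x{\left(483 \right)}}) = - (\frac{304241}{66^{2} - 1036 - 1848 + 37 \cdot 66} + \frac{55756}{\frac{218213}{197820} - 143}) = - (\frac{304241}{4356 - 1036 - 1848 + 2442} + \frac{55756}{218213 \cdot \frac{1}{197820} - 143}) = - (\frac{304241}{3914} + \frac{55756}{\frac{218213}{197820} - 143}) = - (304241 \cdot \frac{1}{3914} + \frac{55756}{- \frac{28070047}{197820}}) = - (\frac{304241}{3914} + 55756 \left(- \frac{197820}{28070047}\right)) = - (\frac{304241}{3914} - \frac{11029651920}{28070047}) = \left(-1\right) \left(- \frac{34629998445553}{109866163958}\right) = \frac{34629998445553}{109866163958}$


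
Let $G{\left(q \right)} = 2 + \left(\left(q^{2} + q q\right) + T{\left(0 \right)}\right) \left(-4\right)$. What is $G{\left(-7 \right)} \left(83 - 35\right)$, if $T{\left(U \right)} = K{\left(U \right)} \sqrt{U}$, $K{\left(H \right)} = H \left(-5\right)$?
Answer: $-18720$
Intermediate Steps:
$K{\left(H \right)} = - 5 H$
$T{\left(U \right)} = - 5 U^{\frac{3}{2}}$ ($T{\left(U \right)} = - 5 U \sqrt{U} = - 5 U^{\frac{3}{2}}$)
$G{\left(q \right)} = 2 - 8 q^{2}$ ($G{\left(q \right)} = 2 + \left(\left(q^{2} + q q\right) - 5 \cdot 0^{\frac{3}{2}}\right) \left(-4\right) = 2 + \left(\left(q^{2} + q^{2}\right) - 0\right) \left(-4\right) = 2 + \left(2 q^{2} + 0\right) \left(-4\right) = 2 + 2 q^{2} \left(-4\right) = 2 - 8 q^{2}$)
$G{\left(-7 \right)} \left(83 - 35\right) = \left(2 - 8 \left(-7\right)^{2}\right) \left(83 - 35\right) = \left(2 - 392\right) 48 = \left(-390\right) 48 = -18720$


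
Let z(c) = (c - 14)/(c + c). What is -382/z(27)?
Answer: -20628/13 ≈ -1586.8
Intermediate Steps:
z(c) = (-14 + c)/(2*c) (z(c) = (-14 + c)/((2*c)) = (-14 + c)*(1/(2*c)) = (-14 + c)/(2*c))
-382/z(27) = -382*54/(-14 + 27) = -382/((1/2)*(1/27)*13) = -382/13/54 = -382*54/13 = -20628/13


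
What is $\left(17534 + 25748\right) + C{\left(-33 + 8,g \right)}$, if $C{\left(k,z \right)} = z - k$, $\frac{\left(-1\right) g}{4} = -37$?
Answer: $43455$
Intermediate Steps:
$g = 148$ ($g = \left(-4\right) \left(-37\right) = 148$)
$\left(17534 + 25748\right) + C{\left(-33 + 8,g \right)} = \left(17534 + 25748\right) + \left(148 - \left(-33 + 8\right)\right) = 43282 + \left(148 - -25\right) = 43282 + \left(148 + 25\right) = 43282 + 173 = 43455$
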